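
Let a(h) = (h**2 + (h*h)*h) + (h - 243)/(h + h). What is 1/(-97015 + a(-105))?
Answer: -35/43526467 ≈ -8.0411e-7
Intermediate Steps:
a(h) = h**2 + h**3 + (-243 + h)/(2*h) (a(h) = (h**2 + h**2*h) + (-243 + h)/((2*h)) = (h**2 + h**3) + (-243 + h)*(1/(2*h)) = (h**2 + h**3) + (-243 + h)/(2*h) = h**2 + h**3 + (-243 + h)/(2*h))
1/(-97015 + a(-105)) = 1/(-97015 + (-243/2 + (-105)**3 + (-105)**4 + (1/2)*(-105))/(-105)) = 1/(-97015 - (-243/2 - 1157625 + 121550625 - 105/2)/105) = 1/(-97015 - 1/105*120392826) = 1/(-97015 - 40130942/35) = 1/(-43526467/35) = -35/43526467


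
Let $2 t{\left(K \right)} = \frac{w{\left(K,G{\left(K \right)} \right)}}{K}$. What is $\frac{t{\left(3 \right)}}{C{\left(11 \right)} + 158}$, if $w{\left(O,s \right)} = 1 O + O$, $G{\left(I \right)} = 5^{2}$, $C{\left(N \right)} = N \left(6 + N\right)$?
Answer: $\frac{1}{345} \approx 0.0028986$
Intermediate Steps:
$G{\left(I \right)} = 25$
$w{\left(O,s \right)} = 2 O$ ($w{\left(O,s \right)} = O + O = 2 O$)
$t{\left(K \right)} = 1$ ($t{\left(K \right)} = \frac{2 K \frac{1}{K}}{2} = \frac{1}{2} \cdot 2 = 1$)
$\frac{t{\left(3 \right)}}{C{\left(11 \right)} + 158} = \frac{1}{11 \left(6 + 11\right) + 158} \cdot 1 = \frac{1}{11 \cdot 17 + 158} \cdot 1 = \frac{1}{187 + 158} \cdot 1 = \frac{1}{345} \cdot 1 = \frac{1}{345}$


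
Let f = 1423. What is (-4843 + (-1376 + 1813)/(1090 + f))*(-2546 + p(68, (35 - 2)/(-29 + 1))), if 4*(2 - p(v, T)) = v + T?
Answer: 1745175069789/140728 ≈ 1.2401e+7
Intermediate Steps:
p(v, T) = 2 - T/4 - v/4 (p(v, T) = 2 - (v + T)/4 = 2 - (T + v)/4 = 2 + (-T/4 - v/4) = 2 - T/4 - v/4)
(-4843 + (-1376 + 1813)/(1090 + f))*(-2546 + p(68, (35 - 2)/(-29 + 1))) = (-4843 + (-1376 + 1813)/(1090 + 1423))*(-2546 + (2 - (35 - 2)/(4*(-29 + 1)) - 1/4*68)) = (-4843 + 437/2513)*(-2546 + (2 - 33/(4*(-28)) - 17)) = (-4843 + 437*(1/2513))*(-2546 + (2 - 33*(-1)/(4*28) - 17)) = (-4843 + 437/2513)*(-2546 + (2 - 1/4*(-33/28) - 17)) = -12170022*(-2546 + (2 + 33/112 - 17))/2513 = -12170022*(-2546 - 1647/112)/2513 = -12170022/2513*(-286799/112) = 1745175069789/140728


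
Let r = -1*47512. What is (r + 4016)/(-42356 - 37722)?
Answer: 21748/40039 ≈ 0.54317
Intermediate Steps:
r = -47512
(r + 4016)/(-42356 - 37722) = (-47512 + 4016)/(-42356 - 37722) = -43496/(-80078) = -43496*(-1/80078) = 21748/40039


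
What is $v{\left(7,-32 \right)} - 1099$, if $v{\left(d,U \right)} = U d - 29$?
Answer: $-1352$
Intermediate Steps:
$v{\left(d,U \right)} = -29 + U d$
$v{\left(7,-32 \right)} - 1099 = \left(-29 - 224\right) - 1099 = -253 - 1099 = -1352$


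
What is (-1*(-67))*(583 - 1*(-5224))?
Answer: 389069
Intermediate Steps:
(-1*(-67))*(583 - 1*(-5224)) = 67*(583 + 5224) = 67*5807 = 389069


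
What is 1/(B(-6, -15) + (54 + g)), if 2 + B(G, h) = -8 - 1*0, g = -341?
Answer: -1/297 ≈ -0.0033670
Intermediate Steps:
B(G, h) = -10 (B(G, h) = -2 + (-8 - 1*0) = -2 + (-8 + 0) = -2 - 8 = -10)
1/(B(-6, -15) + (54 + g)) = 1/(-10 + (54 - 341)) = 1/(-10 - 287) = 1/(-297) = -1/297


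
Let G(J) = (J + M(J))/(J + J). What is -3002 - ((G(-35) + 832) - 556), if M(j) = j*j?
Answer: -3261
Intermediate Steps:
M(j) = j²
G(J) = (J + J²)/(2*J) (G(J) = (J + J²)/(J + J) = (J + J²)/((2*J)) = (J + J²)*(1/(2*J)) = (J + J²)/(2*J))
-3002 - ((G(-35) + 832) - 556) = -3002 - (((½ + (½)*(-35)) + 832) - 556) = -3002 - (((½ - 35/2) + 832) - 556) = -3002 - ((-17 + 832) - 556) = -3002 - (815 - 556) = -3002 - 1*259 = -3002 - 259 = -3261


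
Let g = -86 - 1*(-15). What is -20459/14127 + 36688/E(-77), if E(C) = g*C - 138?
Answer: 409265365/75282783 ≈ 5.4364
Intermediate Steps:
g = -71 (g = -86 + 15 = -71)
E(C) = -138 - 71*C (E(C) = -71*C - 138 = -138 - 71*C)
-20459/14127 + 36688/E(-77) = -20459/14127 + 36688/(-138 - 71*(-77)) = -20459*1/14127 + 36688/(-138 + 5467) = -20459/14127 + 36688/5329 = 409265365/75282783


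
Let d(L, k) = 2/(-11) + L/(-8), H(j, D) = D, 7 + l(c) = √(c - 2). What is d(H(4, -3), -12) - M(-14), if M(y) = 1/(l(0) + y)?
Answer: 9379/38984 + I*√2/443 ≈ 0.24059 + 0.0031924*I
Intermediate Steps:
l(c) = -7 + √(-2 + c) (l(c) = -7 + √(c - 2) = -7 + √(-2 + c))
M(y) = 1/(-7 + y + I*√2) (M(y) = 1/((-7 + √(-2 + 0)) + y) = 1/((-7 + √(-2)) + y) = 1/((-7 + I*√2) + y) = 1/(-7 + y + I*√2))
d(L, k) = -2/11 - L/8 (d(L, k) = 2*(-1/11) + L*(-⅛) = -2/11 - L/8)
d(H(4, -3), -12) - M(-14) = (-2/11 - ⅛*(-3)) - 1/(-7 - 14 + I*√2) = (-2/11 + 3/8) - 1/(-21 + I*√2) = 17/88 - 1/(-21 + I*√2)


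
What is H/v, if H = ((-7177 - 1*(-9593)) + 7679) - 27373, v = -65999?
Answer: 17278/65999 ≈ 0.26179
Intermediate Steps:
H = -17278 (H = ((-7177 + 9593) + 7679) - 27373 = (2416 + 7679) - 27373 = 10095 - 27373 = -17278)
H/v = -17278/(-65999) = -17278*(-1/65999) = 17278/65999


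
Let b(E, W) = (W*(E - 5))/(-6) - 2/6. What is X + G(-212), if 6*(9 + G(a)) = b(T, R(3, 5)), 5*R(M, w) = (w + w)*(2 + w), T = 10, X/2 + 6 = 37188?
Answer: 74353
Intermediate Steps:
X = 74364 (X = -12 + 2*37188 = -12 + 74376 = 74364)
R(M, w) = 2*w*(2 + w)/5 (R(M, w) = ((w + w)*(2 + w))/5 = ((2*w)*(2 + w))/5 = (2*w*(2 + w))/5 = 2*w*(2 + w)/5)
b(E, W) = -⅓ - W*(-5 + E)/6 (b(E, W) = (W*(-5 + E))*(-⅙) - 2*⅙ = -W*(-5 + E)/6 - ⅓ = -⅓ - W*(-5 + E)/6)
G(a) = -11 (G(a) = -9 + (-⅓ + 5*((⅖)*5*(2 + 5))/6 - ⅙*10*(⅖)*5*(2 + 5))/6 = -9 + (-⅓ + 5*((⅖)*5*7)/6 - ⅙*10*(⅖)*5*7)/6 = -9 + (-⅓ + (⅚)*14 - ⅙*10*14)/6 = -9 + (-⅓ + 35/3 - 70/3)/6 = -9 + (⅙)*(-12) = -9 - 2 = -11)
X + G(-212) = 74364 - 11 = 74353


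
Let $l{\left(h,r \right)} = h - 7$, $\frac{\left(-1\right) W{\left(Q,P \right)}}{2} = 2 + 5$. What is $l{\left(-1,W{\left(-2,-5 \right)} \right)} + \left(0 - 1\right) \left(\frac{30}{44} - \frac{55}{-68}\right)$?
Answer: $- \frac{7099}{748} \approx -9.4906$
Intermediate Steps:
$W{\left(Q,P \right)} = -14$ ($W{\left(Q,P \right)} = - 2 \left(2 + 5\right) = \left(-2\right) 7 = -14$)
$l{\left(h,r \right)} = -7 + h$ ($l{\left(h,r \right)} = h - 7 = -7 + h$)
$l{\left(-1,W{\left(-2,-5 \right)} \right)} + \left(0 - 1\right) \left(\frac{30}{44} - \frac{55}{-68}\right) = \left(-7 - 1\right) + \left(0 - 1\right) \left(\frac{30}{44} - \frac{55}{-68}\right) = -8 + \left(0 - 1\right) \left(30 \cdot \frac{1}{44} - - \frac{55}{68}\right) = -8 - \left(\frac{15}{22} + \frac{55}{68}\right) = -8 - \frac{1115}{748} = - \frac{7099}{748}$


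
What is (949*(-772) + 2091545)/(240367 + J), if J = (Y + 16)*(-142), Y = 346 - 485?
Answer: 1358917/257833 ≈ 5.2705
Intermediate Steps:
Y = -139
J = 17466 (J = (-139 + 16)*(-142) = -123*(-142) = 17466)
(949*(-772) + 2091545)/(240367 + J) = (949*(-772) + 2091545)/(240367 + 17466) = (-732628 + 2091545)/257833 = 1358917*(1/257833) = 1358917/257833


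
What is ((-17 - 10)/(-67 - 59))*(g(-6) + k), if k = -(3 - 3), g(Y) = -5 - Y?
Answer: 3/14 ≈ 0.21429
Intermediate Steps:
k = 0 (k = -1*0 = 0)
((-17 - 10)/(-67 - 59))*(g(-6) + k) = ((-17 - 10)/(-67 - 59))*((-5 - 1*(-6)) + 0) = (-27/(-126))*((-5 + 6) + 0) = (-27*(-1/126))*(1 + 0) = (3/14)*1 = 3/14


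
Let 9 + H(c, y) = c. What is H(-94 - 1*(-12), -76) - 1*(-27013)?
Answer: 26922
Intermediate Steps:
H(c, y) = -9 + c
H(-94 - 1*(-12), -76) - 1*(-27013) = (-9 + (-94 - 1*(-12))) - 1*(-27013) = (-9 + (-94 + 12)) + 27013 = (-9 - 82) + 27013 = -91 + 27013 = 26922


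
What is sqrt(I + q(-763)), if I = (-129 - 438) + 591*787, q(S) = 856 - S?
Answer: sqrt(466169) ≈ 682.77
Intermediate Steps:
I = 464550 (I = -567 + 465117 = 464550)
sqrt(I + q(-763)) = sqrt(464550 + (856 - 1*(-763))) = sqrt(464550 + (856 + 763)) = sqrt(464550 + 1619) = sqrt(466169)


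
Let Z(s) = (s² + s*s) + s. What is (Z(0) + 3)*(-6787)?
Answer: -20361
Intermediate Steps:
Z(s) = s + 2*s² (Z(s) = (s² + s²) + s = 2*s² + s = s + 2*s²)
(Z(0) + 3)*(-6787) = (0*(1 + 2*0) + 3)*(-6787) = (0*(1 + 0) + 3)*(-6787) = (0*1 + 3)*(-6787) = (0 + 3)*(-6787) = 3*(-6787) = -20361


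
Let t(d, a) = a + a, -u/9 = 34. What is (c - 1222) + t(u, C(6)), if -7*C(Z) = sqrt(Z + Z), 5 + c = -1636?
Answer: -2863 - 4*sqrt(3)/7 ≈ -2864.0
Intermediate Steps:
c = -1641 (c = -5 - 1636 = -1641)
u = -306 (u = -9*34 = -306)
C(Z) = -sqrt(2)*sqrt(Z)/7 (C(Z) = -sqrt(Z + Z)/7 = -sqrt(2)*sqrt(Z)/7)
t(d, a) = 2*a
(c - 1222) + t(u, C(6)) = (-1641 - 1222) + 2*(-sqrt(2)*sqrt(6)/7) = -2863 + 2*(-2*sqrt(3)/7) = -2863 - 4*sqrt(3)/7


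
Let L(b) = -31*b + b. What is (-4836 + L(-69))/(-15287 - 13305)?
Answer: 1383/14296 ≈ 0.096740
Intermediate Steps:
L(b) = -30*b
(-4836 + L(-69))/(-15287 - 13305) = (-4836 - 30*(-69))/(-15287 - 13305) = (-4836 + 2070)/(-28592) = -2766*(-1/28592) = 1383/14296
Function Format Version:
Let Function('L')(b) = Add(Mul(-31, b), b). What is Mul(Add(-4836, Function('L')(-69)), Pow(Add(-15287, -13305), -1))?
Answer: Rational(1383, 14296) ≈ 0.096740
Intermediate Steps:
Function('L')(b) = Mul(-30, b)
Mul(Add(-4836, Function('L')(-69)), Pow(Add(-15287, -13305), -1)) = Mul(Add(-4836, Mul(-30, -69)), Pow(Add(-15287, -13305), -1)) = Mul(Add(-4836, 2070), Pow(-28592, -1)) = Mul(-2766, Rational(-1, 28592)) = Rational(1383, 14296)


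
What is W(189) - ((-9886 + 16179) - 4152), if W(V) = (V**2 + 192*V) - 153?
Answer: 69715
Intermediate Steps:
W(V) = -153 + V**2 + 192*V
W(189) - ((-9886 + 16179) - 4152) = (-153 + 189**2 + 192*189) - ((-9886 + 16179) - 4152) = (-153 + 35721 + 36288) - (6293 - 4152) = 71856 - 1*2141 = 71856 - 2141 = 69715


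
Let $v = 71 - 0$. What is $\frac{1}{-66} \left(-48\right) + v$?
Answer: $\frac{789}{11} \approx 71.727$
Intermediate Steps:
$v = 71$ ($v = 71 + 0 = 71$)
$\frac{1}{-66} \left(-48\right) + v = \frac{1}{-66} \left(-48\right) + 71 = \left(- \frac{1}{66}\right) \left(-48\right) + 71 = \frac{8}{11} + 71 = \frac{789}{11}$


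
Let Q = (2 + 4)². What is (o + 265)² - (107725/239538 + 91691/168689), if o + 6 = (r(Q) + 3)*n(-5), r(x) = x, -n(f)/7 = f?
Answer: 106569534579989149/40407425682 ≈ 2.6374e+6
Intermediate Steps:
n(f) = -7*f
Q = 36 (Q = 6² = 36)
o = 1359 (o = -6 + (36 + 3)*(-7*(-5)) = -6 + 39*35 = -6 + 1365 = 1359)
(o + 265)² - (107725/239538 + 91691/168689) = (1359 + 265)² - (107725/239538 + 91691/168689) = 1624² - (107725*(1/239538) + 91691*(1/168689)) = 2637376 - (107725/239538 + 91691/168689) = 2637376 - 1*40135501283/40407425682 = 2637376 - 40135501283/40407425682 = 106569534579989149/40407425682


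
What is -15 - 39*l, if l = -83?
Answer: 3222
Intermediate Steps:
-15 - 39*l = -15 - 39*(-83) = -15 + 3237 = 3222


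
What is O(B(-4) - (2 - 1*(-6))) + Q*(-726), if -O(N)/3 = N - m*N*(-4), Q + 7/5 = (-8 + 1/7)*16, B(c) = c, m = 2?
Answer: 3241314/35 ≈ 92609.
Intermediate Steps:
Q = -4449/35 (Q = -7/5 + (-8 + 1/7)*16 = -7/5 - 55/7*16 = -7/5 - 880/7 = -4449/35 ≈ -127.11)
O(N) = -27*N (O(N) = -3*(N - 2*N*(-4)) = -3*(N - (-8)*N) = -3*(N + 8*N) = -27*N)
O(B(-4) - (2 - 1*(-6))) + Q*(-726) = -27*(-4 - (2 - 1*(-6))) - 4449/35*(-726) = -27*(-4 - (2 + 6)) + 3229974/35 = -27*(-4 - 1*8) + 3229974/35 = -27*(-4 - 8) + 3229974/35 = -27*(-12) + 3229974/35 = 324 + 3229974/35 = 3241314/35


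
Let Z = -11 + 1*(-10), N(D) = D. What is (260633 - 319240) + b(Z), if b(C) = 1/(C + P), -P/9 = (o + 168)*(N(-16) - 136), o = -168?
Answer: -1230748/21 ≈ -58607.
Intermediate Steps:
Z = -21 (Z = -11 - 10 = -21)
P = 0 (P = -9*(-168 + 168)*(-16 - 136) = -0*(-152) = -9*0 = 0)
b(C) = 1/C (b(C) = 1/(C + 0) = 1/C)
(260633 - 319240) + b(Z) = (260633 - 319240) + 1/(-21) = -58607 - 1/21 = -1230748/21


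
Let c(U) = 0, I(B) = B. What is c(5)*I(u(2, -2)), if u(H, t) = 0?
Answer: 0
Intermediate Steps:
c(5)*I(u(2, -2)) = 0*0 = 0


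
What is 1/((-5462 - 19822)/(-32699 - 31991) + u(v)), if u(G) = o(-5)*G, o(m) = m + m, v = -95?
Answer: 32345/30740392 ≈ 0.0010522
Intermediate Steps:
o(m) = 2*m
u(G) = -10*G (u(G) = (2*(-5))*G = -10*G)
1/((-5462 - 19822)/(-32699 - 31991) + u(v)) = 1/((-5462 - 19822)/(-32699 - 31991) - 10*(-95)) = 1/(-25284/(-64690) + 950) = 1/(-25284*(-1/64690) + 950) = 1/(12642/32345 + 950) = 1/(30740392/32345) = 32345/30740392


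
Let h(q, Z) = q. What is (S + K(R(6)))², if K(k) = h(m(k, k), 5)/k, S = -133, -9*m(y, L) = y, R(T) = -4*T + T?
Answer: 1435204/81 ≈ 17719.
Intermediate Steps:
R(T) = -3*T
m(y, L) = -y/9
K(k) = -⅑ (K(k) = (-k/9)/k = -⅑)
(S + K(R(6)))² = (-133 - ⅑)² = (-1198/9)² = 1435204/81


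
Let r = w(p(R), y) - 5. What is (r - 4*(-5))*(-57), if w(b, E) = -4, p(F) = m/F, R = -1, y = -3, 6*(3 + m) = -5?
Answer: -627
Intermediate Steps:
m = -23/6 (m = -3 + (⅙)*(-5) = -3 - ⅚ = -23/6 ≈ -3.8333)
p(F) = -23/(6*F)
r = -9 (r = -4 - 5 = -9)
(r - 4*(-5))*(-57) = (-9 - 4*(-5))*(-57) = (-9 + 20)*(-57) = 11*(-57) = -627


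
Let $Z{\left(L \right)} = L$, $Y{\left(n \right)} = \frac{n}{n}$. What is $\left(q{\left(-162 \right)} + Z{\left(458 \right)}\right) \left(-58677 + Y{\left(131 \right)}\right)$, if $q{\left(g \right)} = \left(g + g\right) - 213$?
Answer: $4635404$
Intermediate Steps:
$Y{\left(n \right)} = 1$
$q{\left(g \right)} = -213 + 2 g$ ($q{\left(g \right)} = 2 g - 213 = -213 + 2 g$)
$\left(q{\left(-162 \right)} + Z{\left(458 \right)}\right) \left(-58677 + Y{\left(131 \right)}\right) = \left(\left(-213 + 2 \left(-162\right)\right) + 458\right) \left(-58677 + 1\right) = \left(\left(-213 - 324\right) + 458\right) \left(-58676\right) = \left(-537 + 458\right) \left(-58676\right) = \left(-79\right) \left(-58676\right) = 4635404$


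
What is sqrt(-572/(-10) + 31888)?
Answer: sqrt(798630)/5 ≈ 178.73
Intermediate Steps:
sqrt(-572/(-10) + 31888) = sqrt(-1/10*(-572) + 31888) = sqrt(286/5 + 31888) = sqrt(159726/5) = sqrt(798630)/5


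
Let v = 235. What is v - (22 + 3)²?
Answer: -390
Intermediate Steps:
v - (22 + 3)² = 235 - (22 + 3)² = 235 - 1*25² = 235 - 1*625 = 235 - 625 = -390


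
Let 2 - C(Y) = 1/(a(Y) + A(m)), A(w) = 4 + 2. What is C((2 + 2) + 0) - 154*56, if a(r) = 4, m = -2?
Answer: -86221/10 ≈ -8622.1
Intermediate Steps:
A(w) = 6
C(Y) = 19/10 (C(Y) = 2 - 1/(4 + 6) = 2 - 1/10 = 19/10)
C((2 + 2) + 0) - 154*56 = 19/10 - 154*56 = 19/10 - 8624 = -86221/10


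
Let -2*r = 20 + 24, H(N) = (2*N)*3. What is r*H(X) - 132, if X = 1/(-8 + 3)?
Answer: -528/5 ≈ -105.60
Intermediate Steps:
X = -⅕ (X = 1/(-5) = -⅕ ≈ -0.20000)
H(N) = 6*N
r = -22 (r = -(20 + 24)/2 = -½*44 = -22)
r*H(X) - 132 = -132*(-1)/5 - 132 = -22*(-6/5) - 132 = 132/5 - 132 = -528/5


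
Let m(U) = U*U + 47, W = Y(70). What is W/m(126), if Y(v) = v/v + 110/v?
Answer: 18/111461 ≈ 0.00016149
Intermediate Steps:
Y(v) = 1 + 110/v
W = 18/7 (W = (110 + 70)/70 = (1/70)*180 = 18/7 ≈ 2.5714)
m(U) = 47 + U² (m(U) = U² + 47 = 47 + U²)
W/m(126) = 18/(7*(47 + 126²)) = 18/(7*(47 + 15876)) = (18/7)/15923 = (18/7)*(1/15923) = 18/111461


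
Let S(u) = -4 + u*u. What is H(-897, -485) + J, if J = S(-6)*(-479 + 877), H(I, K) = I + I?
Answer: 10942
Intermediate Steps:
S(u) = -4 + u²
H(I, K) = 2*I
J = 12736 (J = (-4 + (-6)²)*(-479 + 877) = (-4 + 36)*398 = 32*398 = 12736)
H(-897, -485) + J = 2*(-897) + 12736 = -1794 + 12736 = 10942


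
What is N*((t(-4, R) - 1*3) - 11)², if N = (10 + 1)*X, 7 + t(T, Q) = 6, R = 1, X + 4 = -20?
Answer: -59400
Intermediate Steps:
X = -24 (X = -4 - 20 = -24)
t(T, Q) = -1 (t(T, Q) = -7 + 6 = -1)
N = -264 (N = (10 + 1)*(-24) = 11*(-24) = -264)
N*((t(-4, R) - 1*3) - 11)² = -264*((-1 - 1*3) - 11)² = -264*((-1 - 3) - 11)² = -264*(-4 - 11)² = -264*(-15)² = -264*225 = -59400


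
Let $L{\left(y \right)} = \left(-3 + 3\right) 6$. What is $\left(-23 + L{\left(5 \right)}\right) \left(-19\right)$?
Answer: $437$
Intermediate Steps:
$L{\left(y \right)} = 0$ ($L{\left(y \right)} = 0 \cdot 6 = 0$)
$\left(-23 + L{\left(5 \right)}\right) \left(-19\right) = \left(-23 + 0\right) \left(-19\right) = \left(-23\right) \left(-19\right) = 437$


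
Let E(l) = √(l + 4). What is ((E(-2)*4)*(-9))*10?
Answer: -360*√2 ≈ -509.12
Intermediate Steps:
E(l) = √(4 + l)
((E(-2)*4)*(-9))*10 = ((√(4 - 2)*4)*(-9))*10 = ((√2*4)*(-9))*10 = ((4*√2)*(-9))*10 = -36*√2*10 = -360*√2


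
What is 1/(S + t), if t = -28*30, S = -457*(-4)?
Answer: 1/988 ≈ 0.0010121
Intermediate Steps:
S = 1828
t = -840
1/(S + t) = 1/(1828 - 840) = 1/988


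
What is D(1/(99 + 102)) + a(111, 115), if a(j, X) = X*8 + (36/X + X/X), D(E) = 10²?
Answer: 117451/115 ≈ 1021.3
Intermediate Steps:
D(E) = 100
a(j, X) = 1 + 8*X + 36/X (a(j, X) = 8*X + (36/X + 1) = 8*X + (1 + 36/X) = 1 + 8*X + 36/X)
D(1/(99 + 102)) + a(111, 115) = 100 + (1 + 8*115 + 36/115) = 100 + (1 + 920 + 36*(1/115)) = 100 + (1 + 920 + 36/115) = 100 + 105951/115 = 117451/115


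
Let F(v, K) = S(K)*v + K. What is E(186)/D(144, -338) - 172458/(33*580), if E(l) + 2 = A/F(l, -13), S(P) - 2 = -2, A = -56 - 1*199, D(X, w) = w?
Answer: -2886983/318565 ≈ -9.0625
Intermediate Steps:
A = -255 (A = -56 - 199 = -255)
S(P) = 0 (S(P) = 2 - 2 = 0)
F(v, K) = K (F(v, K) = 0*v + K = 0 + K = K)
E(l) = 229/13 (E(l) = -2 - 255/(-13) = -2 - 255*(-1/13) = -2 + 255/13 = 229/13)
E(186)/D(144, -338) - 172458/(33*580) = (229/13)/(-338) - 172458/(33*580) = (229/13)*(-1/338) - 172458/19140 = -229/4394 - 172458*1/19140 = -229/4394 - 2613/290 = -2886983/318565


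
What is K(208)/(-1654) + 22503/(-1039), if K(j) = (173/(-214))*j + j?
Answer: -1993483115/91940071 ≈ -21.682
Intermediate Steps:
K(j) = 41*j/214 (K(j) = (173*(-1/214))*j + j = -173*j/214 + j = 41*j/214)
K(208)/(-1654) + 22503/(-1039) = ((41/214)*208)/(-1654) + 22503/(-1039) = (4264/107)*(-1/1654) + 22503*(-1/1039) = -2132/88489 - 22503/1039 = -1993483115/91940071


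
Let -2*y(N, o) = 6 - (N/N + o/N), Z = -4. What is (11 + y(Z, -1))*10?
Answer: 345/4 ≈ 86.250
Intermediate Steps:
y(N, o) = -5/2 + o/(2*N) (y(N, o) = -(6 - (N/N + o/N))/2 = -(6 - (1 + o/N))/2 = -(6 + (-1 - o/N))/2 = -(5 - o/N)/2 = -5/2 + o/(2*N))
(11 + y(Z, -1))*10 = (11 + (½)*(-1 - 5*(-4))/(-4))*10 = (11 + (½)*(-¼)*(-1 + 20))*10 = (11 + (½)*(-¼)*19)*10 = (11 - 19/8)*10 = (69/8)*10 = 345/4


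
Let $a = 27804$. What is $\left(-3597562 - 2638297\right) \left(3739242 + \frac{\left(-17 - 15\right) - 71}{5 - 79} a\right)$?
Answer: $- \frac{871672441435740}{37} \approx -2.3559 \cdot 10^{13}$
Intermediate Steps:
$\left(-3597562 - 2638297\right) \left(3739242 + \frac{\left(-17 - 15\right) - 71}{5 - 79} a\right) = \left(-3597562 - 2638297\right) \left(3739242 + \frac{\left(-17 - 15\right) - 71}{5 - 79} \cdot 27804\right) = - 6235859 \left(3739242 + \frac{\left(-17 - 15\right) - 71}{-74} \cdot 27804\right) = - 6235859 \left(3739242 + \left(-32 - 71\right) \left(- \frac{1}{74}\right) 27804\right) = - 6235859 \left(3739242 + \left(-103\right) \left(- \frac{1}{74}\right) 27804\right) = - 6235859 \left(3739242 + \frac{103}{74} \cdot 27804\right) = - 6235859 \left(3739242 + \frac{1431906}{37}\right) = \left(-6235859\right) \frac{139783860}{37} = - \frac{871672441435740}{37}$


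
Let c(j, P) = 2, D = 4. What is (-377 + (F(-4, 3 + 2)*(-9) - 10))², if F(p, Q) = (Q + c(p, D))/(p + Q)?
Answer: 202500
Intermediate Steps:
F(p, Q) = (2 + Q)/(Q + p) (F(p, Q) = (Q + 2)/(p + Q) = (2 + Q)/(Q + p))
(-377 + (F(-4, 3 + 2)*(-9) - 10))² = (-377 + (((2 + (3 + 2))/((3 + 2) - 4))*(-9) - 10))² = (-377 + (((2 + 5)/(5 - 4))*(-9) - 10))² = (-377 + ((7/1)*(-9) - 10))² = (-377 + ((1*7)*(-9) - 10))² = (-377 + (7*(-9) - 10))² = (-377 + (-63 - 10))² = (-377 - 73)² = (-450)² = 202500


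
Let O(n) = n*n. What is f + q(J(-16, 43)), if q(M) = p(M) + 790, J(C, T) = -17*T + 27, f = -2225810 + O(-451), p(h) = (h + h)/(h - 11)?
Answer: -131405107/65 ≈ -2.0216e+6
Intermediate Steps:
O(n) = n²
p(h) = 2*h/(-11 + h) (p(h) = (2*h)/(-11 + h) = 2*h/(-11 + h))
f = -2022409 (f = -2225810 + (-451)² = -2225810 + 203401 = -2022409)
J(C, T) = 27 - 17*T
q(M) = 790 + 2*M/(-11 + M) (q(M) = 2*M/(-11 + M) + 790 = 790 + 2*M/(-11 + M))
f + q(J(-16, 43)) = -2022409 + 22*(-395 + 36*(27 - 17*43))/(-11 + (27 - 17*43)) = -2022409 + 22*(-395 + 36*(27 - 731))/(-11 + (27 - 731)) = -2022409 + 22*(-395 + 36*(-704))/(-11 - 704) = -2022409 + 22*(-395 - 25344)/(-715) = -2022409 + 22*(-1/715)*(-25739) = -2022409 + 51478/65 = -131405107/65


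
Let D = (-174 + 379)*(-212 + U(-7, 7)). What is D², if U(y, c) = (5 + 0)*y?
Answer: 2563903225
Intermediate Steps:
U(y, c) = 5*y
D = -50635 (D = (-174 + 379)*(-212 + 5*(-7)) = 205*(-212 - 35) = 205*(-247) = -50635)
D² = (-50635)² = 2563903225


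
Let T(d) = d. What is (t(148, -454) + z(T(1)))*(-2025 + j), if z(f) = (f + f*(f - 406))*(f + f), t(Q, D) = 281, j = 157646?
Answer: -82012267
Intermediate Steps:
z(f) = 2*f*(f + f*(-406 + f)) (z(f) = (f + f*(-406 + f))*(2*f) = 2*f*(f + f*(-406 + f)))
(t(148, -454) + z(T(1)))*(-2025 + j) = (281 + 2*1²*(-405 + 1))*(-2025 + 157646) = (281 + 2*1*(-404))*155621 = (281 - 808)*155621 = -527*155621 = -82012267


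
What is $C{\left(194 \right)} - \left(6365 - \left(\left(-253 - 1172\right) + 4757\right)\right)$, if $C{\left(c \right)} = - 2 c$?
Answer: $-3421$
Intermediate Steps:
$C{\left(194 \right)} - \left(6365 - \left(\left(-253 - 1172\right) + 4757\right)\right) = \left(-2\right) 194 - \left(6365 - \left(\left(-253 - 1172\right) + 4757\right)\right) = -388 - \left(6365 - \left(-1425 + 4757\right)\right) = -388 - \left(6365 - 3332\right) = -388 - 3033 = -3421$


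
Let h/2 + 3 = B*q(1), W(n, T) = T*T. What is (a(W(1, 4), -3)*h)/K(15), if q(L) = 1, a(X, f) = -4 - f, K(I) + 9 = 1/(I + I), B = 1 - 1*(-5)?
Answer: 180/269 ≈ 0.66914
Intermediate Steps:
B = 6 (B = 1 + 5 = 6)
W(n, T) = T²
K(I) = -9 + 1/(2*I) (K(I) = -9 + 1/(I + I) = -9 + 1/(2*I))
h = 6 (h = -6 + 2*(6*1) = -6 + 2*6 = -6 + 12 = 6)
(a(W(1, 4), -3)*h)/K(15) = ((-4 - 1*(-3))*6)/(-9 + (½)/15) = ((-4 + 3)*6)/(-9 + (½)*(1/15)) = (-1*6)/(-9 + 1/30) = -6/(-269/30) = -6*(-30/269) = 180/269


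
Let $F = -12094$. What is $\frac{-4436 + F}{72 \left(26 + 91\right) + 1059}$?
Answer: $- \frac{190}{109} \approx -1.7431$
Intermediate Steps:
$\frac{-4436 + F}{72 \left(26 + 91\right) + 1059} = \frac{-4436 - 12094}{72 \left(26 + 91\right) + 1059} = - \frac{16530}{72 \cdot 117 + 1059} = - \frac{16530}{8424 + 1059} = - \frac{16530}{9483} = \left(-16530\right) \frac{1}{9483} = - \frac{190}{109}$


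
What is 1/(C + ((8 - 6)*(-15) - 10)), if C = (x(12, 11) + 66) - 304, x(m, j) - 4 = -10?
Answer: -1/284 ≈ -0.0035211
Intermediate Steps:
x(m, j) = -6 (x(m, j) = 4 - 10 = -6)
C = -244 (C = (-6 + 66) - 304 = 60 - 304 = -244)
1/(C + ((8 - 6)*(-15) - 10)) = 1/(-244 + ((8 - 6)*(-15) - 10)) = 1/(-244 + (2*(-15) - 10)) = 1/(-244 + (-30 - 10)) = 1/(-244 - 40) = 1/(-284) = -1/284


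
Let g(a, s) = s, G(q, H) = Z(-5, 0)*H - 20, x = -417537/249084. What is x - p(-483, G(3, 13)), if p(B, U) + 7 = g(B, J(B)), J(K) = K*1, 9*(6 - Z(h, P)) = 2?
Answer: 794991/1628 ≈ 488.32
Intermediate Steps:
x = -2729/1628 (x = -417537*1/249084 = -2729/1628 ≈ -1.6763)
Z(h, P) = 52/9 (Z(h, P) = 6 - ⅑*2 = 6 - 2/9 = 52/9)
J(K) = K
G(q, H) = -20 + 52*H/9 (G(q, H) = 52*H/9 - 20 = -20 + 52*H/9)
p(B, U) = -7 + B
x - p(-483, G(3, 13)) = -2729/1628 - (-7 - 483) = -2729/1628 - 1*(-490) = -2729/1628 + 490 = 794991/1628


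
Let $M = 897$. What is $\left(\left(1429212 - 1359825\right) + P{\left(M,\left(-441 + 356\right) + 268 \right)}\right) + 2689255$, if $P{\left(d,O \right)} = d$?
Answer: $2759539$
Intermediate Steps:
$\left(\left(1429212 - 1359825\right) + P{\left(M,\left(-441 + 356\right) + 268 \right)}\right) + 2689255 = \left(\left(1429212 - 1359825\right) + 897\right) + 2689255 = \left(69387 + 897\right) + 2689255 = 70284 + 2689255 = 2759539$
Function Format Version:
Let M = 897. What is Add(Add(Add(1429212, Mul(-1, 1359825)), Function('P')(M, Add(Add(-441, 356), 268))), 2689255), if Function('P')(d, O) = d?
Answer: 2759539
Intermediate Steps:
Add(Add(Add(1429212, Mul(-1, 1359825)), Function('P')(M, Add(Add(-441, 356), 268))), 2689255) = Add(Add(Add(1429212, Mul(-1, 1359825)), 897), 2689255) = Add(Add(Add(1429212, -1359825), 897), 2689255) = Add(Add(69387, 897), 2689255) = Add(70284, 2689255) = 2759539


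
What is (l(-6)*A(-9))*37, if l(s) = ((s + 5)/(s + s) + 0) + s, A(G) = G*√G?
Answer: 23643*I/4 ≈ 5910.8*I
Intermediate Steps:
A(G) = G^(3/2)
l(s) = s + (5 + s)/(2*s) (l(s) = ((5 + s)/((2*s)) + 0) + s = ((5 + s)*(1/(2*s)) + 0) + s = ((5 + s)/(2*s) + 0) + s = (5 + s)/(2*s) + s = s + (5 + s)/(2*s))
(l(-6)*A(-9))*37 = ((½ - 6 + (5/2)/(-6))*(-9)^(3/2))*37 = ((½ - 6 + (5/2)*(-⅙))*(-27*I))*37 = ((½ - 6 - 5/12)*(-27*I))*37 = -(-639)*I/4*37 = (639*I/4)*37 = 23643*I/4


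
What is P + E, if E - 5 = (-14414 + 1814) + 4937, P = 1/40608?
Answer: -310976063/40608 ≈ -7658.0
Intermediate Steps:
P = 1/40608 ≈ 2.4626e-5
E = -7658 (E = 5 + ((-14414 + 1814) + 4937) = 5 + (-12600 + 4937) = 5 - 7663 = -7658)
P + E = 1/40608 - 7658 = -310976063/40608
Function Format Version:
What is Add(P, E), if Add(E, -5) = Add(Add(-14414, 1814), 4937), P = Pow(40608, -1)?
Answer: Rational(-310976063, 40608) ≈ -7658.0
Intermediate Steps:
P = Rational(1, 40608) ≈ 2.4626e-5
E = -7658 (E = Add(5, Add(Add(-14414, 1814), 4937)) = Add(5, Add(-12600, 4937)) = Add(5, -7663) = -7658)
Add(P, E) = Add(Rational(1, 40608), -7658) = Rational(-310976063, 40608)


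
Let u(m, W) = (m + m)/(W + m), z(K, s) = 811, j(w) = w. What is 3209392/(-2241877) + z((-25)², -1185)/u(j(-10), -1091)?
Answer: 2001732446107/44837540 ≈ 44644.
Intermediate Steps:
u(m, W) = 2*m/(W + m) (u(m, W) = (2*m)/(W + m) = 2*m/(W + m))
3209392/(-2241877) + z((-25)², -1185)/u(j(-10), -1091) = 3209392/(-2241877) + 811/((2*(-10)/(-1091 - 10))) = 3209392*(-1/2241877) + 811/((2*(-10)/(-1101))) = -3209392/2241877 + 811/((2*(-10)*(-1/1101))) = -3209392/2241877 + 811/(20/1101) = -3209392/2241877 + 811*(1101/20) = -3209392/2241877 + 892911/20 = 2001732446107/44837540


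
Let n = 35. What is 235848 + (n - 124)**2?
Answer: 243769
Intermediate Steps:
235848 + (n - 124)**2 = 235848 + (35 - 124)**2 = 235848 + (-89)**2 = 235848 + 7921 = 243769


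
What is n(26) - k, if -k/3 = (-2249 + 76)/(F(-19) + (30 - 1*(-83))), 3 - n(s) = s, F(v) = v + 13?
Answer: -8980/107 ≈ -83.925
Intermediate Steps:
F(v) = 13 + v
n(s) = 3 - s
k = 6519/107 (k = -3*(-2249 + 76)/((13 - 19) + (30 - 1*(-83))) = -(-6519)/(-6 + (30 + 83)) = -(-6519)/(-6 + 113) = -(-6519)/107 = -3*(-2173/107) = 6519/107 ≈ 60.925)
n(26) - k = (3 - 1*26) - 1*6519/107 = (3 - 26) - 6519/107 = -23 - 6519/107 = -8980/107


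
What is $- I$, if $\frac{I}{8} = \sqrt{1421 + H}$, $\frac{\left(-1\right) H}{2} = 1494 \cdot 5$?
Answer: $- 8 i \sqrt{13519} \approx - 930.17 i$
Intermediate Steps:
$H = -14940$ ($H = - 2 \cdot 1494 \cdot 5 = \left(-2\right) 7470 = -14940$)
$I = 8 i \sqrt{13519}$ ($I = 8 \sqrt{1421 - 14940} = 8 \sqrt{-13519} = 8 i \sqrt{13519} \approx 930.17 i$)
$- I = - 8 i \sqrt{13519}$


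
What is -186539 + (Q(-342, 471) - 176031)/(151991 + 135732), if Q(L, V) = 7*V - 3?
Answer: -53671733434/287723 ≈ -1.8654e+5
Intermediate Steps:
Q(L, V) = -3 + 7*V
-186539 + (Q(-342, 471) - 176031)/(151991 + 135732) = -186539 + ((-3 + 7*471) - 176031)/(151991 + 135732) = -186539 + ((-3 + 3297) - 176031)/287723 = -186539 + (3294 - 176031)*(1/287723) = -186539 - 172737*1/287723 = -186539 - 172737/287723 = -53671733434/287723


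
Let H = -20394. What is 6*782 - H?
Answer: 25086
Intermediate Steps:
6*782 - H = 6*782 - 1*(-20394) = 4692 + 20394 = 25086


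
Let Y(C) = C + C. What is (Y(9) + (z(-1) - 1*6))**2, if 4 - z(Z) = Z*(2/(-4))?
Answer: 961/4 ≈ 240.25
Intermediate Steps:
z(Z) = 4 + Z/2 (z(Z) = 4 - Z*2/(-4) = 4 - Z*2*(-1/4) = 4 - Z*(-1)/2 = 4 - (-1)*Z/2 = 4 + Z/2)
Y(C) = 2*C
(Y(9) + (z(-1) - 1*6))**2 = (2*9 + ((4 + (1/2)*(-1)) - 1*6))**2 = (18 + ((4 - 1/2) - 6))**2 = (18 + (7/2 - 6))**2 = (18 - 5/2)**2 = (31/2)**2 = 961/4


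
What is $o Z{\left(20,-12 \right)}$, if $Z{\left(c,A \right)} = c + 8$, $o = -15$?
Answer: $-420$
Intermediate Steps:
$Z{\left(c,A \right)} = 8 + c$
$o Z{\left(20,-12 \right)} = - 15 \left(8 + 20\right) = \left(-15\right) 28 = -420$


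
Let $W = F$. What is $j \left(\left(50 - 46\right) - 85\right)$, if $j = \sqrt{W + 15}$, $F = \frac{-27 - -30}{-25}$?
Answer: $- \frac{162 \sqrt{93}}{5} \approx -312.45$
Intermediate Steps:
$F = - \frac{3}{25}$ ($F = \left(-27 + 30\right) \left(- \frac{1}{25}\right) = 3 \left(- \frac{1}{25}\right) = - \frac{3}{25} \approx -0.12$)
$W = - \frac{3}{25} \approx -0.12$
$j = \frac{2 \sqrt{93}}{5}$ ($j = \sqrt{- \frac{3}{25} + 15} = \sqrt{\frac{372}{25}} = \frac{2 \sqrt{93}}{5} \approx 3.8575$)
$j \left(\left(50 - 46\right) - 85\right) = \frac{2 \sqrt{93}}{5} \left(\left(50 - 46\right) - 85\right) = \frac{2 \sqrt{93}}{5} \left(4 - 85\right) = \frac{2 \sqrt{93}}{5} \left(-81\right) = - \frac{162 \sqrt{93}}{5}$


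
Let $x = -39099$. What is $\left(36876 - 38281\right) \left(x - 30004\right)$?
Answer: $97089715$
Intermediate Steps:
$\left(36876 - 38281\right) \left(x - 30004\right) = \left(36876 - 38281\right) \left(-39099 - 30004\right) = \left(-1405\right) \left(-69103\right) = 97089715$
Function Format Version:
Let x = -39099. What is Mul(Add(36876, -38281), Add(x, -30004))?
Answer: 97089715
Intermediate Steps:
Mul(Add(36876, -38281), Add(x, -30004)) = Mul(Add(36876, -38281), Add(-39099, -30004)) = Mul(-1405, -69103) = 97089715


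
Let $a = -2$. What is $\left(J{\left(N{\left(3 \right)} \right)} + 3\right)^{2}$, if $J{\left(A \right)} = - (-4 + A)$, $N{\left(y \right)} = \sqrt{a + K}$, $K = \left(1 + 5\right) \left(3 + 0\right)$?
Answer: $9$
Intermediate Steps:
$K = 18$ ($K = 6 \cdot 3 = 18$)
$N{\left(y \right)} = 4$ ($N{\left(y \right)} = \sqrt{-2 + 18} = \sqrt{16} = 4$)
$J{\left(A \right)} = 4 - A$
$\left(J{\left(N{\left(3 \right)} \right)} + 3\right)^{2} = \left(\left(4 - 4\right) + 3\right)^{2} = \left(0 + 3\right)^{2} = 3^{2} = 9$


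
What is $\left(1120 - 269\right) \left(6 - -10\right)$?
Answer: $13616$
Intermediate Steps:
$\left(1120 - 269\right) \left(6 - -10\right) = 851 \left(6 + 10\right) = 851 \cdot 16 = 13616$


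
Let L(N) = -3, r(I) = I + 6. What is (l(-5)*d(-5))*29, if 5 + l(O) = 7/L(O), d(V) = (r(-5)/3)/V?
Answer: 638/45 ≈ 14.178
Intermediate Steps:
r(I) = 6 + I
d(V) = 1/(3*V) (d(V) = ((6 - 5)/3)/V = (1*(⅓))/V = 1/(3*V))
l(O) = -22/3 (l(O) = -5 + 7/(-3) = -5 + 7*(-⅓) = -5 - 7/3 = -22/3)
(l(-5)*d(-5))*29 = -22/(9*(-5))*29 = -22*(-1)/(9*5)*29 = -22/3*(-1/15)*29 = (22/45)*29 = 638/45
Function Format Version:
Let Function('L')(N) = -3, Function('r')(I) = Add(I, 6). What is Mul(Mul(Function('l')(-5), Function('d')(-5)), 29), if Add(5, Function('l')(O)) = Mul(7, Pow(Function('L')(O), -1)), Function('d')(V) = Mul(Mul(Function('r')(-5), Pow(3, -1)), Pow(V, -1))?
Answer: Rational(638, 45) ≈ 14.178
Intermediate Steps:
Function('r')(I) = Add(6, I)
Function('d')(V) = Mul(Rational(1, 3), Pow(V, -1)) (Function('d')(V) = Mul(Mul(Add(6, -5), Pow(3, -1)), Pow(V, -1)) = Mul(Mul(1, Rational(1, 3)), Pow(V, -1)) = Mul(Rational(1, 3), Pow(V, -1)))
Function('l')(O) = Rational(-22, 3) (Function('l')(O) = Add(-5, Mul(7, Pow(-3, -1))) = Add(-5, Mul(7, Rational(-1, 3))) = Add(-5, Rational(-7, 3)) = Rational(-22, 3))
Mul(Mul(Function('l')(-5), Function('d')(-5)), 29) = Mul(Mul(Rational(-22, 3), Mul(Rational(1, 3), Pow(-5, -1))), 29) = Mul(Mul(Rational(-22, 3), Mul(Rational(1, 3), Rational(-1, 5))), 29) = Mul(Mul(Rational(-22, 3), Rational(-1, 15)), 29) = Mul(Rational(22, 45), 29) = Rational(638, 45)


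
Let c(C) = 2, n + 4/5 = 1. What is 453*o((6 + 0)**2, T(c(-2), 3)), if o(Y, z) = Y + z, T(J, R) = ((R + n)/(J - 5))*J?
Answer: 76708/5 ≈ 15342.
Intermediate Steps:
n = 1/5 (n = -4/5 + 1 = 1/5 ≈ 0.20000)
T(J, R) = J*(1/5 + R)/(-5 + J) (T(J, R) = ((R + 1/5)/(J - 5))*J = ((1/5 + R)/(-5 + J))*J = J*(1/5 + R)/(-5 + J))
453*o((6 + 0)**2, T(c(-2), 3)) = 453*((6 + 0)**2 + (1/5)*2*(1 + 5*3)/(-5 + 2)) = 453*(6**2 + (1/5)*2*(1 + 15)/(-3)) = 453*(36 + (1/5)*2*(-1/3)*16) = 453*(36 - 32/15) = 453*(508/15) = 76708/5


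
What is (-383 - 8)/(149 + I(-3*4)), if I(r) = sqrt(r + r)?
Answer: -58259/22225 + 782*I*sqrt(6)/22225 ≈ -2.6213 + 0.086187*I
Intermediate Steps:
I(r) = sqrt(2)*sqrt(r) (I(r) = sqrt(2*r) = sqrt(2)*sqrt(r))
(-383 - 8)/(149 + I(-3*4)) = (-383 - 8)/(149 + sqrt(2)*sqrt(-3*4)) = -391/(149 + sqrt(2)*sqrt(-12)) = -391/(149 + sqrt(2)*(2*I*sqrt(3))) = -391/(149 + 2*I*sqrt(6))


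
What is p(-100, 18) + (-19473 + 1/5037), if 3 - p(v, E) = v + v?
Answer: -97062989/5037 ≈ -19270.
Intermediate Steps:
p(v, E) = 3 - 2*v (p(v, E) = 3 - (v + v) = 3 - 2*v)
p(-100, 18) + (-19473 + 1/5037) = (3 - 2*(-100)) + (-19473 + 1/5037) = (3 + 200) + (-19473 + 1/5037) = 203 - 98085500/5037 = -97062989/5037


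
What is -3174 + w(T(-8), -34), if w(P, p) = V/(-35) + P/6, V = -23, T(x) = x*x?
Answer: -332081/105 ≈ -3162.7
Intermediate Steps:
T(x) = x**2
w(P, p) = 23/35 + P/6 (w(P, p) = -23/(-35) + P/6 = -23*(-1/35) + P*(1/6) = 23/35 + P/6)
-3174 + w(T(-8), -34) = -3174 + (23/35 + (1/6)*(-8)**2) = -3174 + (23/35 + (1/6)*64) = -3174 + (23/35 + 32/3) = -3174 + 1189/105 = -332081/105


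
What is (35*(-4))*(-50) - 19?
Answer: 6981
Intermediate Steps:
(35*(-4))*(-50) - 19 = -140*(-50) - 19 = 7000 - 19 = 6981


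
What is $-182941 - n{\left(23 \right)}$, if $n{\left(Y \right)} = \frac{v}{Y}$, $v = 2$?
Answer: $- \frac{4207645}{23} \approx -1.8294 \cdot 10^{5}$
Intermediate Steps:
$n{\left(Y \right)} = \frac{2}{Y}$
$-182941 - n{\left(23 \right)} = -182941 - \frac{2}{23} = - \frac{4207645}{23}$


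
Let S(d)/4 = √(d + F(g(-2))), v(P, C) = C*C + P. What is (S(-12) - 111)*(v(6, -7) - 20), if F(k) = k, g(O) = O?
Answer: -3885 + 140*I*√14 ≈ -3885.0 + 523.83*I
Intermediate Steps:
v(P, C) = P + C² (v(P, C) = C² + P = P + C²)
S(d) = 4*√(-2 + d) (S(d) = 4*√(d - 2) = 4*√(-2 + d))
(S(-12) - 111)*(v(6, -7) - 20) = (4*√(-2 - 12) - 111)*((6 + (-7)²) - 20) = (4*√(-14) - 111)*((6 + 49) - 20) = (4*(I*√14) - 111)*(55 - 20) = (4*I*√14 - 111)*35 = (-111 + 4*I*√14)*35 = -3885 + 140*I*√14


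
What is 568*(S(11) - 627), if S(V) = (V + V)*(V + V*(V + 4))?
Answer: 1843160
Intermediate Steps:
S(V) = 2*V*(V + V*(4 + V)) (S(V) = (2*V)*(V + V*(4 + V)) = 2*V*(V + V*(4 + V)))
568*(S(11) - 627) = 568*(2*11²*(5 + 11) - 627) = 568*(2*121*16 - 627) = 568*(3872 - 627) = 568*3245 = 1843160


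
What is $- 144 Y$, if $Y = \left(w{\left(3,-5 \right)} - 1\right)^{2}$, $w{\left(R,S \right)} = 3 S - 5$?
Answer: $-63504$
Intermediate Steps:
$w{\left(R,S \right)} = -5 + 3 S$
$Y = 441$ ($Y = \left(\left(-5 + 3 \left(-5\right)\right) - 1\right)^{2} = \left(\left(-5 - 15\right) - 1\right)^{2} = \left(-20 - 1\right)^{2} = \left(-21\right)^{2} = 441$)
$- 144 Y = \left(-144\right) 441 = -63504$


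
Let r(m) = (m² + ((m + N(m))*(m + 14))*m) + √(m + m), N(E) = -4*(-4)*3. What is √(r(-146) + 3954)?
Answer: √(-1863386 + 2*I*√73) ≈ 0.006 + 1365.1*I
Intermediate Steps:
N(E) = 48 (N(E) = 16*3 = 48)
r(m) = m² + √2*√m + m*(14 + m)*(48 + m) (r(m) = (m² + ((m + 48)*(m + 14))*m) + √(m + m) = (m² + ((48 + m)*(14 + m))*m) + √(2*m) = (m² + ((14 + m)*(48 + m))*m) + √2*√m = (m² + m*(14 + m)*(48 + m)) + √2*√m = m² + √2*√m + m*(14 + m)*(48 + m))
√(r(-146) + 3954) = √(((-146)³ + 63*(-146)² + 672*(-146) + √2*√(-146)) + 3954) = √((-3112136 + 63*21316 - 98112 + √2*(I*√146)) + 3954) = √((-3112136 + 1342908 - 98112 + 2*I*√73) + 3954) = √((-1867340 + 2*I*√73) + 3954) = √(-1863386 + 2*I*√73)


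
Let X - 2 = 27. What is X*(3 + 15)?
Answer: 522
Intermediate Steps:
X = 29 (X = 2 + 27 = 29)
X*(3 + 15) = 29*(3 + 15) = 29*18 = 522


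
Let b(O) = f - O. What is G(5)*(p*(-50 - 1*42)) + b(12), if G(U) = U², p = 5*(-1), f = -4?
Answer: 11484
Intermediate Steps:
p = -5
b(O) = -4 - O
G(5)*(p*(-50 - 1*42)) + b(12) = 5²*(-5*(-50 - 1*42)) + (-4 - 1*12) = 25*(-5*(-50 - 42)) + (-4 - 12) = 25*(-5*(-92)) - 16 = 25*460 - 16 = 11500 - 16 = 11484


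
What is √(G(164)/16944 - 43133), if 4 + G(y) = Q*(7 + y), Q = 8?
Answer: I*√193490998773/2118 ≈ 207.68*I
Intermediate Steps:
G(y) = 52 + 8*y (G(y) = -4 + 8*(7 + y) = -4 + (56 + 8*y) = 52 + 8*y)
√(G(164)/16944 - 43133) = √((52 + 8*164)/16944 - 43133) = √((52 + 1312)*(1/16944) - 43133) = √(1364*(1/16944) - 43133) = √(341/4236 - 43133) = √(-182711047/4236) = I*√193490998773/2118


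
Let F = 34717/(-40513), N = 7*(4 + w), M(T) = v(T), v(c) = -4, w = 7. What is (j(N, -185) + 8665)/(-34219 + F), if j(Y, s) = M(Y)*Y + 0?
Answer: -338567141/1386349064 ≈ -0.24422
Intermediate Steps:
M(T) = -4
N = 77 (N = 7*(4 + 7) = 7*11 = 77)
F = -34717/40513 (F = 34717*(-1/40513) = -34717/40513 ≈ -0.85693)
j(Y, s) = -4*Y (j(Y, s) = -4*Y + 0 = -4*Y)
(j(N, -185) + 8665)/(-34219 + F) = (-4*77 + 8665)/(-34219 - 34717/40513) = (-308 + 8665)/(-1386349064/40513) = 8357*(-40513/1386349064) = -338567141/1386349064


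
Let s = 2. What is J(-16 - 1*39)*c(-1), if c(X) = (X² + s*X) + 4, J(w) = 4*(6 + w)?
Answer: -588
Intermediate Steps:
J(w) = 24 + 4*w
c(X) = 4 + X² + 2*X (c(X) = (X² + 2*X) + 4 = 4 + X² + 2*X)
J(-16 - 1*39)*c(-1) = (24 + 4*(-16 - 1*39))*(4 + (-1)² + 2*(-1)) = (24 + 4*(-16 - 39))*(4 + 1 - 2) = (24 + 4*(-55))*3 = (24 - 220)*3 = -196*3 = -588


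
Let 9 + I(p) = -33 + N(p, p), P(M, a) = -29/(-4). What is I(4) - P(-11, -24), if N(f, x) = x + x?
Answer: -165/4 ≈ -41.250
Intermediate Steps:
P(M, a) = 29/4 (P(M, a) = -29*(-¼) = 29/4)
N(f, x) = 2*x
I(p) = -42 + 2*p (I(p) = -9 + (-33 + 2*p) = -42 + 2*p)
I(4) - P(-11, -24) = (-42 + 2*4) - 1*29/4 = (-42 + 8) - 29/4 = -34 - 29/4 = -165/4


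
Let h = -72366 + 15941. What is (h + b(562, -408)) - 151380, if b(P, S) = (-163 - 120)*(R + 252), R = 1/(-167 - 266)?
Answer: -120859110/433 ≈ -2.7912e+5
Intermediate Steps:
R = -1/433 (R = 1/(-433) = -1/433 ≈ -0.0023095)
b(P, S) = -30879545/433 (b(P, S) = (-163 - 120)*(-1/433 + 252) = -283*109115/433 = -30879545/433)
h = -56425
(h + b(562, -408)) - 151380 = (-56425 - 30879545/433) - 151380 = -55311570/433 - 151380 = -120859110/433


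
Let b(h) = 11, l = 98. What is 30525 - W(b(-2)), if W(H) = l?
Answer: 30427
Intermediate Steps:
W(H) = 98
30525 - W(b(-2)) = 30525 - 1*98 = 30525 - 98 = 30427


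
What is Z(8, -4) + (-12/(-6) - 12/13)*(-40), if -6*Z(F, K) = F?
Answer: -1732/39 ≈ -44.410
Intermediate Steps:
Z(F, K) = -F/6
Z(8, -4) + (-12/(-6) - 12/13)*(-40) = -⅙*8 + (-12/(-6) - 12/13)*(-40) = -4/3 + (-12*(-⅙) - 12*1/13)*(-40) = -4/3 + (2 - 12/13)*(-40) = -4/3 + (14/13)*(-40) = -4/3 - 560/13 = -1732/39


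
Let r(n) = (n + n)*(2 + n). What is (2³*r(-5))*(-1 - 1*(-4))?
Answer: 720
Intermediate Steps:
r(n) = 2*n*(2 + n) (r(n) = (2*n)*(2 + n) = 2*n*(2 + n))
(2³*r(-5))*(-1 - 1*(-4)) = (2³*(2*(-5)*(2 - 5)))*(-1 - 1*(-4)) = (8*(2*(-5)*(-3)))*(-1 + 4) = (8*30)*3 = 240*3 = 720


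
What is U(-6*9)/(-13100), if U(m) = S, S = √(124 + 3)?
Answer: -√127/13100 ≈ -0.00086026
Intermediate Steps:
S = √127 ≈ 11.269
U(m) = √127
U(-6*9)/(-13100) = √127/(-13100) = √127*(-1/13100) = -√127/13100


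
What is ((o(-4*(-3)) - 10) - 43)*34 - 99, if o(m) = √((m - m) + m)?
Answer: -1901 + 68*√3 ≈ -1783.2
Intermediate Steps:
o(m) = √m (o(m) = √(0 + m) = √m)
((o(-4*(-3)) - 10) - 43)*34 - 99 = ((√(-4*(-3)) - 10) - 43)*34 - 99 = ((√12 - 10) - 43)*34 - 99 = ((2*√3 - 10) - 43)*34 - 99 = ((-10 + 2*√3) - 43)*34 - 99 = (-53 + 2*√3)*34 - 99 = (-1802 + 68*√3) - 99 = -1901 + 68*√3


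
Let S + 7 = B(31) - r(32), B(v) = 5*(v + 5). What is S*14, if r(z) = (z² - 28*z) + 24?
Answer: 294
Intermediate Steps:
B(v) = 25 + 5*v (B(v) = 5*(5 + v) = 25 + 5*v)
r(z) = 24 + z² - 28*z
S = 21 (S = -7 + ((25 + 5*31) - (24 + 32² - 28*32)) = -7 + ((25 + 155) - (24 + 1024 - 896)) = -7 + (180 - 1*152) = -7 + (180 - 152) = -7 + 28 = 21)
S*14 = 21*14 = 294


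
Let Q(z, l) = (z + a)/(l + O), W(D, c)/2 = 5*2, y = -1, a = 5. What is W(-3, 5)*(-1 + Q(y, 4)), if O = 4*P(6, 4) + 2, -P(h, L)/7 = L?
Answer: -1100/53 ≈ -20.755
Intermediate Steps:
P(h, L) = -7*L
O = -110 (O = 4*(-7*4) + 2 = 4*(-28) + 2 = -112 + 2 = -110)
W(D, c) = 20 (W(D, c) = 2*(5*2) = 2*10 = 20)
Q(z, l) = (5 + z)/(-110 + l) (Q(z, l) = (z + 5)/(l - 110) = (5 + z)/(-110 + l))
W(-3, 5)*(-1 + Q(y, 4)) = 20*(-1 + (5 - 1)/(-110 + 4)) = 20*(-1 + 4/(-106)) = 20*(-1 - 1/106*4) = 20*(-1 - 2/53) = 20*(-55/53) = -1100/53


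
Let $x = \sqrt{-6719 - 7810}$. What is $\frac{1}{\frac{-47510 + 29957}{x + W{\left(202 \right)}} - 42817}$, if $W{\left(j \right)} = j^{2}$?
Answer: $\frac{- \sqrt{14529} + 40804 i}{- 1747122421 i + 42817 \sqrt{14529}} \approx -2.3355 \cdot 10^{-5} - 6.9317 \cdot 10^{-13} i$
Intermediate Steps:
$x = i \sqrt{14529}$ ($x = \sqrt{-14529} = i \sqrt{14529} \approx 120.54 i$)
$\frac{1}{\frac{-47510 + 29957}{x + W{\left(202 \right)}} - 42817} = \frac{1}{\frac{-47510 + 29957}{i \sqrt{14529} + 202^{2}} - 42817} = \frac{1}{- \frac{17553}{i \sqrt{14529} + 40804} - 42817} = \frac{1}{- \frac{17553}{40804 + i \sqrt{14529}} - 42817} = \frac{1}{-42817 - \frac{17553}{40804 + i \sqrt{14529}}}$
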